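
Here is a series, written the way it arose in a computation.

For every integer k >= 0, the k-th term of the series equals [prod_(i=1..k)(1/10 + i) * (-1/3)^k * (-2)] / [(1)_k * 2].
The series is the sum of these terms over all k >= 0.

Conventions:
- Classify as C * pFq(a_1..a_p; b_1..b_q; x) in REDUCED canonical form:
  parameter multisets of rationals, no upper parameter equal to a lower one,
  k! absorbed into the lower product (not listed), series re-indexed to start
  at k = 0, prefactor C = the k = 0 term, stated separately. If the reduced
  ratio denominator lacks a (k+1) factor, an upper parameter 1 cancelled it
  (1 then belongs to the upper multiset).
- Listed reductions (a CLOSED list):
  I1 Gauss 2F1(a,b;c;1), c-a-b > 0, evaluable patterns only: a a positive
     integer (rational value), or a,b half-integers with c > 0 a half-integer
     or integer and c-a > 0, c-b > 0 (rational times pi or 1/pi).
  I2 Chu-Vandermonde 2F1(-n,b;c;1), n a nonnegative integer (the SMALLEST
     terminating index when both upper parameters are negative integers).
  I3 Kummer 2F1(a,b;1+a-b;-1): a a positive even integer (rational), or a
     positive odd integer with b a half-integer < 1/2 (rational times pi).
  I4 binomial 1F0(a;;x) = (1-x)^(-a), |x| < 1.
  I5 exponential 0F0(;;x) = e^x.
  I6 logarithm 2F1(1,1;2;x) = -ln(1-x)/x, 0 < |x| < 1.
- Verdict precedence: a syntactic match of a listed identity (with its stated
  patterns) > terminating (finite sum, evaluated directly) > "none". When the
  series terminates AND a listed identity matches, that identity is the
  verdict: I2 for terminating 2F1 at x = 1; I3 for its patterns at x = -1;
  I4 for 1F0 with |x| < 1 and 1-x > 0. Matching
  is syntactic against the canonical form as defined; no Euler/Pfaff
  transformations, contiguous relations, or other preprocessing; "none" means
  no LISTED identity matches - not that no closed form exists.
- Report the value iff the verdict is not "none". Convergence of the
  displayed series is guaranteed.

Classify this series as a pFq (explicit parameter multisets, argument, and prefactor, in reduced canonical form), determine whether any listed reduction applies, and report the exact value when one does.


The tell: t_0 = -1 here, and the running product (prefactor -1) telescopes to a rising factorial.
Term ratio: r(k) = (-1/3) * (k+11/10) / [(k+1)] ; factor over Q: parameters, x = (-1/3), and C = -1.

Reduced: x = -1/3, 1F0, upper = {11/10}, lower = {-}, C = -1. Verdict: the binomial series (I4) matches (the 1F0 binomial series: exponent -11/10, x = -1/3). Exact value: (-1) * (4/3)^(-11/10).


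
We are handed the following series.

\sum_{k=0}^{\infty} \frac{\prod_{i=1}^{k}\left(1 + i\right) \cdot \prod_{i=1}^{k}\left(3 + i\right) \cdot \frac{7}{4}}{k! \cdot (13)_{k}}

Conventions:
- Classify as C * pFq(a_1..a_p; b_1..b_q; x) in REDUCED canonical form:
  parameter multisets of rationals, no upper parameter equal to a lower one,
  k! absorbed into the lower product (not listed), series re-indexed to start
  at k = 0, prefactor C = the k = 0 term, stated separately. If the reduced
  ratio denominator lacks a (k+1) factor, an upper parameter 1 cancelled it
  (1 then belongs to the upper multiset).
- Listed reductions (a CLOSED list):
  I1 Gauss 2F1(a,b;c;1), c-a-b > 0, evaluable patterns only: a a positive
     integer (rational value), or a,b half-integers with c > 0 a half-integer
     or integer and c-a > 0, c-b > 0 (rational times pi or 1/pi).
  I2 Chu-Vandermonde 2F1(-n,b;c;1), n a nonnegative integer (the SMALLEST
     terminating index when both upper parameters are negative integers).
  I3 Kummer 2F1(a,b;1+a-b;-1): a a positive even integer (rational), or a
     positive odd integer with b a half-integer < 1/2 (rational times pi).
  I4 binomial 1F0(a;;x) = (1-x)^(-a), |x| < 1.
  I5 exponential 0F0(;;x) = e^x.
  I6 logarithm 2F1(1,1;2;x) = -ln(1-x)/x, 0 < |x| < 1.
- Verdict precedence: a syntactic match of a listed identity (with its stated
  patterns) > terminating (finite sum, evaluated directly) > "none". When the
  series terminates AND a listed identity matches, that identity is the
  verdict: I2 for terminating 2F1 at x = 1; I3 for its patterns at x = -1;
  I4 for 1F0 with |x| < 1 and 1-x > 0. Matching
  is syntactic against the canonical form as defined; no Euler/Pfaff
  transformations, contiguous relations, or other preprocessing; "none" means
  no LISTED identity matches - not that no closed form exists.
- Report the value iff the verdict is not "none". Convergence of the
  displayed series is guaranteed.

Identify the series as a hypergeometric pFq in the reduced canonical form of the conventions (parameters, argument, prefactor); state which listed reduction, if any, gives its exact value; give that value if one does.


Classification (C = \frac{7}{4}): 2F1 with upper {2, 4}, lower {13}, argument x = 1. Verdict: Gauss (I1, integer-parameter pattern) matches (x = 1: the Gamma ratio telescopes since c-a-b = 7 > 0 and a = 2 in Z>0). Exact value: \frac{33}{8}.

First insight: with t_0 = \frac{7}{4}, the running product (C = 7/4) telescopes to a rising factorial.
Adjacent-term ratio: r(k) = 1 * (k+2) (k+4) / [(k+13) (k+1)] - rational; roots negated = parameters, x = 1, C = \frac{7}{4}.


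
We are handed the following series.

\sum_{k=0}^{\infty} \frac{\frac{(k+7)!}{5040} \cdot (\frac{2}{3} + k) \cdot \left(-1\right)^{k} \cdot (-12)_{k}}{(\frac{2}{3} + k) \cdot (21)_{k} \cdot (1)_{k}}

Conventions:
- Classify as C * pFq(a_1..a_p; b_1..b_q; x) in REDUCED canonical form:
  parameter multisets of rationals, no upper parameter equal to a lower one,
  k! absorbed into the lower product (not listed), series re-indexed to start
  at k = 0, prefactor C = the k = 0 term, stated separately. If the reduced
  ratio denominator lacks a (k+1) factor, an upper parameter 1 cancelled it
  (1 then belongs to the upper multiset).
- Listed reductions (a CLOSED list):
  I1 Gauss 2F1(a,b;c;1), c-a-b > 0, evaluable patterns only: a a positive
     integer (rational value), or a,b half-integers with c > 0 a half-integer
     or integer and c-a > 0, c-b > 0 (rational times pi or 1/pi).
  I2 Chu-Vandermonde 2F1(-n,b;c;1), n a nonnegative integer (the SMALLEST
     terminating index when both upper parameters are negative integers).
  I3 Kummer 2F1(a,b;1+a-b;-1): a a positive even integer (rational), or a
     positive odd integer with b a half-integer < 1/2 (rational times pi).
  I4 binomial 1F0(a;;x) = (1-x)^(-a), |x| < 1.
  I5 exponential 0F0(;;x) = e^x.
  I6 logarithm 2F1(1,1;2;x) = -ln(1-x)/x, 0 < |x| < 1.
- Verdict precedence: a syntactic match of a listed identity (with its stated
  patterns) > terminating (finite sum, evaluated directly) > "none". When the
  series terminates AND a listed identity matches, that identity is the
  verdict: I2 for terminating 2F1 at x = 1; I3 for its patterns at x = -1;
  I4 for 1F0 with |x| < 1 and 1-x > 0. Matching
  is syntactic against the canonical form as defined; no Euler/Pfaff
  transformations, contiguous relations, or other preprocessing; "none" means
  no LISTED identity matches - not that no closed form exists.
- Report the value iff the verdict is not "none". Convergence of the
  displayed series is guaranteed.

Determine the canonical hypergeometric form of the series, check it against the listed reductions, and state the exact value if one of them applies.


With C = 1: the canonical form is 2F1(-12, 8; 21; -1). Verdict (x = -1): Kummer (I3) applies (x = -1; c = 21 equals 1+a-b for upper {-12, 8}: listed pattern). Hence: \frac{969}{14}.

Structural cue: t_0 = 1 here, and (1)_k (C = 1, x = -1) is k! itself.
Adjacent-term ratio: r(k) = -1 * (k-12) (k+8) / [(k+21) (k+1)] - poly over poly, x = -1 from leading terms; C = 1 at k = 0.


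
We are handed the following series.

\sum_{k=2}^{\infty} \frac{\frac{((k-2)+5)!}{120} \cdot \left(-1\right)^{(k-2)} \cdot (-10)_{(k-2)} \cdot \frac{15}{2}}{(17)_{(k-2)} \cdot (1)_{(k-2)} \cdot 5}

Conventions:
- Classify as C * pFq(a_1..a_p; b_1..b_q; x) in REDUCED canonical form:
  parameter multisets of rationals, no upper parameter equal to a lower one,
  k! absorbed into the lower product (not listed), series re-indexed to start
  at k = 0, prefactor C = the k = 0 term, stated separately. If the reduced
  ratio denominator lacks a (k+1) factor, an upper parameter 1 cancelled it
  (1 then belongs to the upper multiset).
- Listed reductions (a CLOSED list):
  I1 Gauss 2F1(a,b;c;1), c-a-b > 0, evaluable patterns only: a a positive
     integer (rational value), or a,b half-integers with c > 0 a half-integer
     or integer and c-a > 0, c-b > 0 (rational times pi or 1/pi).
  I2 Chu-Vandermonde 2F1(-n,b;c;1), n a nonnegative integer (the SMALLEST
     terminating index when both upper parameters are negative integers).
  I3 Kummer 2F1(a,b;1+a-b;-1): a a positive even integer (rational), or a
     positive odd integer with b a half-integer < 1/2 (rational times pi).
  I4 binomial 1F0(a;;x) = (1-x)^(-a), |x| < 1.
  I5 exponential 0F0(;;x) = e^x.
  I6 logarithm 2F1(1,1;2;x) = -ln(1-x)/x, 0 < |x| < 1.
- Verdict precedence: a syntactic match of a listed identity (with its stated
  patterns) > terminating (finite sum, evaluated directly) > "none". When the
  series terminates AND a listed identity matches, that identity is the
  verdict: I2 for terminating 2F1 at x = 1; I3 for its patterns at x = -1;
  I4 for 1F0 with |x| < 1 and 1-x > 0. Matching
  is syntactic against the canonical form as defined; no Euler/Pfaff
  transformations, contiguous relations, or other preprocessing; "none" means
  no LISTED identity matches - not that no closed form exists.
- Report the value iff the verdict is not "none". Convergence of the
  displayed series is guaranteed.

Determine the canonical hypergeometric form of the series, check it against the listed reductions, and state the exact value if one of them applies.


Prefactor \frac{3}{2}, argument -1: 2F1 with upper {-10, 6} over lower {17}. Verdict (x = -1): Kummer's theorem (I3) applies (x = -1; c = 17 equals 1+a-b for upper {-10, 6}: listed pattern). Its exact value is 42.

Key observation: x = -1 and the factorial ratio (prefactor 3/2) (k+a-1)!/(a-1)! is a rising factorial (a)_k.
Term ratio: r(k) = -1 * (k-10) (k+6) / [(k+17) (k+1)] - rational in k, leading ratio -1; with t_0 = \frac{3}{2}, classification follows.


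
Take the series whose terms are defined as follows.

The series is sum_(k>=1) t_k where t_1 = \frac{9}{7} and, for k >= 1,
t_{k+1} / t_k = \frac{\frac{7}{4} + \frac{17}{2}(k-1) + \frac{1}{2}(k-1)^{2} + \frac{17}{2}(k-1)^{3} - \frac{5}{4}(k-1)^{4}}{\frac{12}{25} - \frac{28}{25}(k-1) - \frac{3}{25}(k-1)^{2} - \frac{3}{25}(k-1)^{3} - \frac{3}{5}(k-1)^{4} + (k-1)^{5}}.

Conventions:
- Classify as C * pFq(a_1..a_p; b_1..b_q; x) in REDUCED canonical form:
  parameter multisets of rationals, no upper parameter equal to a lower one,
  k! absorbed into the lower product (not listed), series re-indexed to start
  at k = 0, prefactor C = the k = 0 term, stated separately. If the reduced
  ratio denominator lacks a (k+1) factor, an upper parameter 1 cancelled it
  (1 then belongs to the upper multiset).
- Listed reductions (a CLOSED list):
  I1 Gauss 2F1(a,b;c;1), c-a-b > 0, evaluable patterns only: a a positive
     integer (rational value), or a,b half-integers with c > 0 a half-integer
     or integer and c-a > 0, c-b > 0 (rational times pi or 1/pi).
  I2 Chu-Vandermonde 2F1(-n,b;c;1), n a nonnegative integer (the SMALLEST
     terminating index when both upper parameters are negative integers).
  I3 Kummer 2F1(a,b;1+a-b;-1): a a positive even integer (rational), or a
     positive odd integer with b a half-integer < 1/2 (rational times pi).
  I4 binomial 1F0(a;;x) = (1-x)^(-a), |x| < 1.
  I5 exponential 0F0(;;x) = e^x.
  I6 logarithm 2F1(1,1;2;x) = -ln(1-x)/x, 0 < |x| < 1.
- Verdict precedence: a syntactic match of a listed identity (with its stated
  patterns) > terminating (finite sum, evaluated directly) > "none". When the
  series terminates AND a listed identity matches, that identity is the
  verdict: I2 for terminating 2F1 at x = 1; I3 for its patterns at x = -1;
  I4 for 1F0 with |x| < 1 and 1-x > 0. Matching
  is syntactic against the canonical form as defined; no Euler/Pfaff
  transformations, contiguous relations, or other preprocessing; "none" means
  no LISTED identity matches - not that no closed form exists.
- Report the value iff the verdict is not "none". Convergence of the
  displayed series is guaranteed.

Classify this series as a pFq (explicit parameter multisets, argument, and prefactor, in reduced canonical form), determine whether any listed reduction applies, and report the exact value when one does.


The tell: t_0 = \frac{9}{7} here, and factor the ratio over Q (C = 9/7, x = -5/4): negated roots = parameters.
Step ratio: r(k) = -\frac{5}{4} * (k-7) (k+\frac{1}{5}) / [(k-\frac{6}{5}) (k-\frac{2}{5}) (k+1)] ; factor over Q: parameters, x = -\frac{5}{4}, and C = \frac{9}{7}.

Prefactor \frac{9}{7}, argument -\frac{5}{4}: 2F2 with upper {-7, \frac{1}{5}} over lower {-\frac{6}{5}, -\frac{2}{5}}. Verdict: terminating at k = 7: the factor (-7)_k kills every later term; summing the 8 survivors is exact. Its exact value is -\frac{48137987152473401}{31524233674752}.


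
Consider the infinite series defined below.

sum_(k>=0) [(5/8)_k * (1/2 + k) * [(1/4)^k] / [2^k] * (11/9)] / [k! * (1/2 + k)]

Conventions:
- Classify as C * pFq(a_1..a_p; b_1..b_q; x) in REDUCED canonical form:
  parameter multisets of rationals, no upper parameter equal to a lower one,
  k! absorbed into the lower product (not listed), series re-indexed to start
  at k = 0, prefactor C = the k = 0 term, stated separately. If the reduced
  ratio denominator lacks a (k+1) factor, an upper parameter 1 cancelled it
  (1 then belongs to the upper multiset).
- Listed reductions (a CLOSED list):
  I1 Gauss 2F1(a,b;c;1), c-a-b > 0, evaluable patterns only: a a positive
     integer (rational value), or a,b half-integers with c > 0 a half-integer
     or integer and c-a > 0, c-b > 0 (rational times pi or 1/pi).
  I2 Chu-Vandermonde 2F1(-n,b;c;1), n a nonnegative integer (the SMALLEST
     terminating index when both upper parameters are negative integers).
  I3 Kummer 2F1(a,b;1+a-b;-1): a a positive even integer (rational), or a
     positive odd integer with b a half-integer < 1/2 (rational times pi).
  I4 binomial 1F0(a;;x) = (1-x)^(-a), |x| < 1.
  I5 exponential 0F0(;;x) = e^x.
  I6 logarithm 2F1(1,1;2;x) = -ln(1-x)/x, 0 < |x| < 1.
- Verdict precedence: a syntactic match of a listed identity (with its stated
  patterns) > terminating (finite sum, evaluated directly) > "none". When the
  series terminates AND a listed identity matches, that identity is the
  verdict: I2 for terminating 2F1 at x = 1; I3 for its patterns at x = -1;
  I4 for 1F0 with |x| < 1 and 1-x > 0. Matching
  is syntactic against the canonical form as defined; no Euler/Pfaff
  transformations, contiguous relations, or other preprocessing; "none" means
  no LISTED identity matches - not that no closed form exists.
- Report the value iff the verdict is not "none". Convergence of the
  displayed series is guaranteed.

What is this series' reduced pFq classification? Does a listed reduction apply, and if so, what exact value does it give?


Classification (C = 11/9): 1F0 with upper {5/8}, lower {-}, argument x = 1/8. Verdict: binomial (I4) applies (the 1F0 binomial series: exponent -5/8, x = 1/8). Exact value: (11/9) * (7/8)^(-5/8).

Key step: with t_0 = 11/9, the two k-th powers (C = 11/9) combine into one argument.
Consecutive-term ratio: r(k) = (1/8) * (k+5/8) / [(k+1)] - poly over poly, x = (1/8) from leading terms; C = 11/9 at k = 0.


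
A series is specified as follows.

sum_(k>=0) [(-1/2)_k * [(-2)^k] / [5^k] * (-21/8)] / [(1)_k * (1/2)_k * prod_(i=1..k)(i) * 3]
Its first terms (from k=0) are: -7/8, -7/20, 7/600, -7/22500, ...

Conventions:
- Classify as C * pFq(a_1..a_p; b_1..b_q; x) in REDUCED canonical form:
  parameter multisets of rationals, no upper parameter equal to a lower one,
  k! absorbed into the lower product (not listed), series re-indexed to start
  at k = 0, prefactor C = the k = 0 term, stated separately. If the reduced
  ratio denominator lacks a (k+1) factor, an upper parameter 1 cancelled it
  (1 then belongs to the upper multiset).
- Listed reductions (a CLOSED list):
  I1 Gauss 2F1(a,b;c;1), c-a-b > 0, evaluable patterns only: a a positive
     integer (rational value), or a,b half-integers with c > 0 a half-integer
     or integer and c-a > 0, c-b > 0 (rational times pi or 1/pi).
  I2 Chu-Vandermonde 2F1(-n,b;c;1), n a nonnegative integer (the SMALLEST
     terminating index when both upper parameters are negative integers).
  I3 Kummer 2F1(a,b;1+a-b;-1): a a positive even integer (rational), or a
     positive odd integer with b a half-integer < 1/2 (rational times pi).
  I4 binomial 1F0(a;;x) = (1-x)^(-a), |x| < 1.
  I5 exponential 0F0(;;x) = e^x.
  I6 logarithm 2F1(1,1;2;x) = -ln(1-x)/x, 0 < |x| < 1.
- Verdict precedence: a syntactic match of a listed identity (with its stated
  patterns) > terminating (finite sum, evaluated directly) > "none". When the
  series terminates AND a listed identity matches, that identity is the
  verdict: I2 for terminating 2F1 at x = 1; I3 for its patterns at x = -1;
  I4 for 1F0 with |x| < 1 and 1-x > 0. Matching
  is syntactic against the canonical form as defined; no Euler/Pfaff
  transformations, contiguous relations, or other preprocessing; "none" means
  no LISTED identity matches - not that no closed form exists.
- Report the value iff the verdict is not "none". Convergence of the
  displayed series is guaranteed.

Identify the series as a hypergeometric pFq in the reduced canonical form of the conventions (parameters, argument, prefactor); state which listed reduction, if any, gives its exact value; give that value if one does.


With C = -7/8: the canonical form is 1F2(-1/2; 1/2, 1; -2/5). Verdict: none here - no I1-I6 shape fits x = -2/5 with lower {1/2, 1}.

Key step: x = (-2/5) and the product of the first k integers (prefactor -7/8) is k!.
Step ratio: r(k) = (-2/5) * (k-1/2) / [(k+1/2) (k+1) (k+1)] ; factor over Q: parameters, x = (-2/5), and C = -7/8.


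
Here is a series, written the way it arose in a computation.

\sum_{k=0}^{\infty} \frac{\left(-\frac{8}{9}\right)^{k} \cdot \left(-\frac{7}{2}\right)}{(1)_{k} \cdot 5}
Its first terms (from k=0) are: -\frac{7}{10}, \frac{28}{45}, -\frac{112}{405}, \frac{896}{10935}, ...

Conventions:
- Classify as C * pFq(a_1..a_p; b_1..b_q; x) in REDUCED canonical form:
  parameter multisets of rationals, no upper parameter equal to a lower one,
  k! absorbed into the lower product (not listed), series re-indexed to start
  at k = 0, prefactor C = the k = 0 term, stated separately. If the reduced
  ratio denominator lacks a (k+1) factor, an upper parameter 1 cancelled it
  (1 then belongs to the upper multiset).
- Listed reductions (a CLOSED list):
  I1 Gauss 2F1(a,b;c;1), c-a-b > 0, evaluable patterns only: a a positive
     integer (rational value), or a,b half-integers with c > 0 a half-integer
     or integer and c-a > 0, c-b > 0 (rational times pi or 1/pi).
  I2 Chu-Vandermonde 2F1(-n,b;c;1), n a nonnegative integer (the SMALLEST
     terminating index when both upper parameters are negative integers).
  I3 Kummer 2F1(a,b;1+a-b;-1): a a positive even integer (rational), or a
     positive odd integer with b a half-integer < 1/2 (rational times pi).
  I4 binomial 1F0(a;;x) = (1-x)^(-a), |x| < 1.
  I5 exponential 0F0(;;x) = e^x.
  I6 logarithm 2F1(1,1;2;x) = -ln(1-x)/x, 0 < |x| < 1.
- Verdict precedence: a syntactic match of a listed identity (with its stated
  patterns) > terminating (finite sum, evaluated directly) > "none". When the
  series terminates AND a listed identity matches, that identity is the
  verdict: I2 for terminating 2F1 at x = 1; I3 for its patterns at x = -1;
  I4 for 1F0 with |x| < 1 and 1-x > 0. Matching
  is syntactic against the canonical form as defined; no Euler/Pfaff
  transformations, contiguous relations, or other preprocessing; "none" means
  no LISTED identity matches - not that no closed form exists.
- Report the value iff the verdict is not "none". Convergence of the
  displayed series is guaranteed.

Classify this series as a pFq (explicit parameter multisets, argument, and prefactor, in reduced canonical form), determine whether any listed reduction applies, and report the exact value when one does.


Reduced: x = -\frac{8}{9}, 0F0, upper = {-}, lower = {-}, C = -\frac{7}{10}. Verdict at x = -\frac{8}{9}: exponential (I5) matches (the 0F0 exponential series at x = -\frac{8}{9}). Hence: \left(-\frac{7}{10}\right) \cdot e^{-\frac{8}{9}}.

The tell: x = -\frac{8}{9} and the constant factors (C = -7/10, x = -8/9) combine into one prefactor.
Step ratio: r(k) = -\frac{8}{9} * 1 / [(k+1)] - rational; roots negated = parameters, x = -\frac{8}{9}, C = -\frac{7}{10}.


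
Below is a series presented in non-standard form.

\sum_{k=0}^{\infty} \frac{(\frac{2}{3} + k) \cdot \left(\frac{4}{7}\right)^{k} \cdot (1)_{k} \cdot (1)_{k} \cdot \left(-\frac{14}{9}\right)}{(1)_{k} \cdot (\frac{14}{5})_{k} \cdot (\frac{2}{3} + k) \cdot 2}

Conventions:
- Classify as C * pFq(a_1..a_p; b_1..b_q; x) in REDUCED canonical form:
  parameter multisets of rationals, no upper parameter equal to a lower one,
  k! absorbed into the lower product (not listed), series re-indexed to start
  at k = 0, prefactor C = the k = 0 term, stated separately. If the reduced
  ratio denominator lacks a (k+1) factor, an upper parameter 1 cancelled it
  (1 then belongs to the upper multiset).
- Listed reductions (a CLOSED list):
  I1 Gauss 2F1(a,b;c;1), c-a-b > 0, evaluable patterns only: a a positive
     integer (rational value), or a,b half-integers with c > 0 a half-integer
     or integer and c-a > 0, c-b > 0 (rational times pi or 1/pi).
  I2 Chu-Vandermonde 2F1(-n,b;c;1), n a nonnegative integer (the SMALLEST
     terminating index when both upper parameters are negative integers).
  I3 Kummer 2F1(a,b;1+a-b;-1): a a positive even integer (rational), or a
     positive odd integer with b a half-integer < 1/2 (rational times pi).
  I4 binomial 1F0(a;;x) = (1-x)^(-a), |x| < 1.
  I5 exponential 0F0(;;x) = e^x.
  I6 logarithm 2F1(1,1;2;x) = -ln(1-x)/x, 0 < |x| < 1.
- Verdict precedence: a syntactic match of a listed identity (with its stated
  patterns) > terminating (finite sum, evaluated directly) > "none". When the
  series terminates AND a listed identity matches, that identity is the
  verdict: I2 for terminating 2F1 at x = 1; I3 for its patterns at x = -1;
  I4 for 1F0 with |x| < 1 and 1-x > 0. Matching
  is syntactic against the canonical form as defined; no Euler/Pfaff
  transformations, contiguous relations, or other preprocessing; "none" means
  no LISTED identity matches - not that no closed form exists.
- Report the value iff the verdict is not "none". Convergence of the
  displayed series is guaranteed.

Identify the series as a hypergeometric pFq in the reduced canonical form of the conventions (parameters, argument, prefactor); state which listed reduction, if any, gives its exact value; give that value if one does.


Classification (C = -\frac{7}{9}): 2F1 with upper {1, 1}, lower {\frac{14}{5}}, argument x = \frac{4}{7}. Verdict: none - this 2F1 at x = \frac{4}{7} matches no listed pattern, and upper {1, 1} holds no stopper.

Key step: with t_0 = -\frac{7}{9}, the constant factors (C = -7/9) combine into one prefactor.
Step ratio: r(k) = \frac{4}{7} * (k+1) (k+1) / [(k+\frac{14}{5}) (k+1)] - poly over poly, x = \frac{4}{7} from leading terms; C = -\frac{7}{9} at k = 0.


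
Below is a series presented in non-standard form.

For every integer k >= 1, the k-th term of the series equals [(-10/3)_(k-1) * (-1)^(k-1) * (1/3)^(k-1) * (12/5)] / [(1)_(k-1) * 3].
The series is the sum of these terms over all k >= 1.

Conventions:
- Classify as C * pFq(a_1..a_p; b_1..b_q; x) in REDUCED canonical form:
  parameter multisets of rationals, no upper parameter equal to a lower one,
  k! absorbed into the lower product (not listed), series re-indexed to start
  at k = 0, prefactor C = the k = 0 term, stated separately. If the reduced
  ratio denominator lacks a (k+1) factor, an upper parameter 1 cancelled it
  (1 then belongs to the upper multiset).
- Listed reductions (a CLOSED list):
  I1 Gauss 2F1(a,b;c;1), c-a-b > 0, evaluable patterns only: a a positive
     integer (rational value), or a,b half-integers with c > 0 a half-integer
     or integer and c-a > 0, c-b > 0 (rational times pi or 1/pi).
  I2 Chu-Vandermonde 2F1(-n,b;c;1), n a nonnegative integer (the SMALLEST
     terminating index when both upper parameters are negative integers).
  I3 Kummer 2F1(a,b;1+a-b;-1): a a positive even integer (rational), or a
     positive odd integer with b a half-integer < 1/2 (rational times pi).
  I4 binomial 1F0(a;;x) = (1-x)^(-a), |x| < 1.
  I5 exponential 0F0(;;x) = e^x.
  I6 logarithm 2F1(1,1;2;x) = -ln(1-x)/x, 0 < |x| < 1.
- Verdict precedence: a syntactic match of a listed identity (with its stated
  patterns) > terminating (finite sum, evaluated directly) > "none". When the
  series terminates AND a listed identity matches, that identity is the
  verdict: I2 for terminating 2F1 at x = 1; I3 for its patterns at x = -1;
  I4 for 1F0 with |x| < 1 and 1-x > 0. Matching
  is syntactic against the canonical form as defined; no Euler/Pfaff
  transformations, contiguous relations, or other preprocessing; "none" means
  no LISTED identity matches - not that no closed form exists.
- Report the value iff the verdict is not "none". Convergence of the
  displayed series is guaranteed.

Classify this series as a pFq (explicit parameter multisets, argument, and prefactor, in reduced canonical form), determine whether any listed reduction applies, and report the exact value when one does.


Classification (C = 4/5): 1F0 with upper {-10/3}, lower {-}, argument x = -1/3. Verdict: the binomial series (I4) applies (the 1F0 binomial series: exponent 10/3, x = -1/3). Exact value: (4/5) * (4/3)^(10/3).

The tell: t_0 being 4/5, (1)_k (C = 4/5) is k! itself.
Adjacent-term ratio: r(k) = (-1/3) * (k-10/3) / [(k+1)] - poly over poly, x = (-1/3) from leading terms; C = 4/5 at k = 0.


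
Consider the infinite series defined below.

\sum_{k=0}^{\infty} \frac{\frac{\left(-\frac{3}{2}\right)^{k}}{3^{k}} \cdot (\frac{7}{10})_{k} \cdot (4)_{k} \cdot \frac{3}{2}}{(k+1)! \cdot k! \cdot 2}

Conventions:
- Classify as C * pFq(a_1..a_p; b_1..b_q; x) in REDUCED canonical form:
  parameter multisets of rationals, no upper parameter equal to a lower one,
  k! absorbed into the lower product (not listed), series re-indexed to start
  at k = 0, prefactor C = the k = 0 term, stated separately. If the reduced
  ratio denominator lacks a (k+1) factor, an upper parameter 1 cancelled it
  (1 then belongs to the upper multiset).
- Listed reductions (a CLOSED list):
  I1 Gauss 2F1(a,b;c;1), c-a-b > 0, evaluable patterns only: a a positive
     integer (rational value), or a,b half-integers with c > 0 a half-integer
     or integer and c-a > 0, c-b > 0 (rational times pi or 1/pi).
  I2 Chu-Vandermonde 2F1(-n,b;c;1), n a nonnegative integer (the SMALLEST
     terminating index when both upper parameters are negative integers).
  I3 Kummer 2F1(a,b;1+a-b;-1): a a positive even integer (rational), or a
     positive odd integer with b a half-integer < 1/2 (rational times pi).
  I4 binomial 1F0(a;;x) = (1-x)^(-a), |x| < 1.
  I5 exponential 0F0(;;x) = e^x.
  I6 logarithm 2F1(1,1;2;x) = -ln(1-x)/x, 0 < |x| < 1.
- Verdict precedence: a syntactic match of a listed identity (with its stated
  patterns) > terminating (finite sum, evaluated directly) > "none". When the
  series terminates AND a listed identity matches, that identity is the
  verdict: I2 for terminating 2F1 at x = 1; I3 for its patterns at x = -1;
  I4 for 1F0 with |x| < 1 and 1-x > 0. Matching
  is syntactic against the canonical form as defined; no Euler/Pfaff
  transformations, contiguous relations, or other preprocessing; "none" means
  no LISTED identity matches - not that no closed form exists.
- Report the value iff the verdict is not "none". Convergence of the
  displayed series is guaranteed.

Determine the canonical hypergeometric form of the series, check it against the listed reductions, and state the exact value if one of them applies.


Key step: with t_0 = \frac{3}{4}, the denominator's factorial ratio (C = 3/4) is a lower Pochhammer.
Step ratio: r(k) = -\frac{1}{2} * (k+\frac{7}{10}) (k+4) / [(k+2) (k+1)] - rational; roots negated = parameters, x = -\frac{1}{2}, C = \frac{3}{4}.

With C = \frac{3}{4}: the canonical form is 2F1(\frac{7}{10}, 4; 2; -\frac{1}{2}). Verdict: none. No listed pattern accepts 2F1(\frac{7}{10}, 4; 2; -\frac{1}{2}).


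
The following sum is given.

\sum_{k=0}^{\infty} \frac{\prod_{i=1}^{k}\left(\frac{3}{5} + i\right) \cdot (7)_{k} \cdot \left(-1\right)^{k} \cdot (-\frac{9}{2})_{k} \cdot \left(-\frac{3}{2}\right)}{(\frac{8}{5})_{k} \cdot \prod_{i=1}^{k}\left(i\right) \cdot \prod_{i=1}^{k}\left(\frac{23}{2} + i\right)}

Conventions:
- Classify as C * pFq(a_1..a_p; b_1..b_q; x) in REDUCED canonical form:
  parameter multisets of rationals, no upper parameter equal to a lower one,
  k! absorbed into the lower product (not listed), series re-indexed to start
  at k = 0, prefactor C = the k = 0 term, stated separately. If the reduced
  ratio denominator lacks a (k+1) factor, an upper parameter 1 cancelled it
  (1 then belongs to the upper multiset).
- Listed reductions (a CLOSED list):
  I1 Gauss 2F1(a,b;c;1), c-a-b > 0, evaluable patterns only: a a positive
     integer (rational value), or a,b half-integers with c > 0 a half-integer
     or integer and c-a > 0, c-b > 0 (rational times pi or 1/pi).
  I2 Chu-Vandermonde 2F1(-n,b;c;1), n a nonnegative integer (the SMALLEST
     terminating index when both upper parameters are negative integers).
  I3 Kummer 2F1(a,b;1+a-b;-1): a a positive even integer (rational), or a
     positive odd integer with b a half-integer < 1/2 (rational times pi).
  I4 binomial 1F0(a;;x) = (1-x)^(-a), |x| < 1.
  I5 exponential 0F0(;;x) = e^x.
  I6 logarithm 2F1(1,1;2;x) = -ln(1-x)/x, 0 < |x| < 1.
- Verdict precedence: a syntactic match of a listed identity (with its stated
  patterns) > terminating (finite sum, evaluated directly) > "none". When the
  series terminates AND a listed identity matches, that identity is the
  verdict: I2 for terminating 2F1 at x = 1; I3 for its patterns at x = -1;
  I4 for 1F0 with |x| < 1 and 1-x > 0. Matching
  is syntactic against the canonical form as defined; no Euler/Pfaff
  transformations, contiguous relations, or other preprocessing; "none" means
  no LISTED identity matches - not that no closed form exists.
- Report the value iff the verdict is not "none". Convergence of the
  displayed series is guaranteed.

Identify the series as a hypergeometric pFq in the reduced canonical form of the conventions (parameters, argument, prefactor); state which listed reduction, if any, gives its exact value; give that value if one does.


x = -1 here; the reduced form reads 2F1, upper {-\frac{9}{2}, 7}, lower {\frac{25}{2}}, C = -\frac{3}{2}. Verdict (x = -1): Kummer's theorem (I3) applies (x = -1; c = \frac{25}{2} equals 1+a-b for upper {-\frac{9}{2}, 7}: listed pattern). Value: \left(-\frac{1003917915}{268435456}\right) \cdot \pi.

First insight: t_0 = -\frac{3}{2} here, and the product of the first k integers (C = -3/2) is k!.
Term ratio: r(k) = -1 * (k-\frac{9}{2}) (k+7) / [(k+\frac{25}{2}) (k+1)] - rational; roots negated = parameters, x = -1, C = -\frac{3}{2}.


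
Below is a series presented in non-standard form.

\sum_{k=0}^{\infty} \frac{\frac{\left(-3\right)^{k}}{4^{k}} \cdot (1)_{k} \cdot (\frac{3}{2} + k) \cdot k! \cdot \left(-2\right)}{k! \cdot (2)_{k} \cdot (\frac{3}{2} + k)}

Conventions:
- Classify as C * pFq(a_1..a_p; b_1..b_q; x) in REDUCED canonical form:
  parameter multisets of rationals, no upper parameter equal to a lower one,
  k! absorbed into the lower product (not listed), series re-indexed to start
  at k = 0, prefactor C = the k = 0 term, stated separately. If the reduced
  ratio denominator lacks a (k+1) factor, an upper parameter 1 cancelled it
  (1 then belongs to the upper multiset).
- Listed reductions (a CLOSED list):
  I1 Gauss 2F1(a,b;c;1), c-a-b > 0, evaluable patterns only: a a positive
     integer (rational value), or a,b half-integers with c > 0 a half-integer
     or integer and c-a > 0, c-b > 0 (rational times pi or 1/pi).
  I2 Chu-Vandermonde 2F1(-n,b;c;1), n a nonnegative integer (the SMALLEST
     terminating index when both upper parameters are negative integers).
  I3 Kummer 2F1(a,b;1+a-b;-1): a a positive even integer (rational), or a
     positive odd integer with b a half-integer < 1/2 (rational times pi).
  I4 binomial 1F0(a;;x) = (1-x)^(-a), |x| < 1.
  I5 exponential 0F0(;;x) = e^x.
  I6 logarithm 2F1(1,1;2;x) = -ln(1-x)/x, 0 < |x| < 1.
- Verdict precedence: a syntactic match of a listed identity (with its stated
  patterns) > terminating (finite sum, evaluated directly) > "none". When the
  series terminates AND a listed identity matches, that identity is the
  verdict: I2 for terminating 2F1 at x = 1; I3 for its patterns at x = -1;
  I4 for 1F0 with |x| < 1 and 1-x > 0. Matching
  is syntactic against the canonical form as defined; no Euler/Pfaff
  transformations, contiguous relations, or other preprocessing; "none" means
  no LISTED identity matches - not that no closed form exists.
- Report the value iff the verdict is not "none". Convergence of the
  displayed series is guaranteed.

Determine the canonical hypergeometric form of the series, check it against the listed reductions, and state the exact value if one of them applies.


Classification (C = -2): 2F1 with upper {1, 1}, lower {2}, argument x = -\frac{3}{4}. Verdict: the I6 logarithm reduction matches (the logarithm: parameters (1,1;2), x = -\frac{3}{4}). Value: \left(-\frac{8}{3}\right) \cdot \ln\left(\frac{7}{4}\right).

Key observation: from the first term -2: the two geometric factors (C = -2) combine into one argument.
Consecutive-term ratio: r(k) = -\frac{3}{4} * (k+1) (k+1) / [(k+2) (k+1)] - rational in k. x = -\frac{3}{4}; t_0 = -2; negate the roots.


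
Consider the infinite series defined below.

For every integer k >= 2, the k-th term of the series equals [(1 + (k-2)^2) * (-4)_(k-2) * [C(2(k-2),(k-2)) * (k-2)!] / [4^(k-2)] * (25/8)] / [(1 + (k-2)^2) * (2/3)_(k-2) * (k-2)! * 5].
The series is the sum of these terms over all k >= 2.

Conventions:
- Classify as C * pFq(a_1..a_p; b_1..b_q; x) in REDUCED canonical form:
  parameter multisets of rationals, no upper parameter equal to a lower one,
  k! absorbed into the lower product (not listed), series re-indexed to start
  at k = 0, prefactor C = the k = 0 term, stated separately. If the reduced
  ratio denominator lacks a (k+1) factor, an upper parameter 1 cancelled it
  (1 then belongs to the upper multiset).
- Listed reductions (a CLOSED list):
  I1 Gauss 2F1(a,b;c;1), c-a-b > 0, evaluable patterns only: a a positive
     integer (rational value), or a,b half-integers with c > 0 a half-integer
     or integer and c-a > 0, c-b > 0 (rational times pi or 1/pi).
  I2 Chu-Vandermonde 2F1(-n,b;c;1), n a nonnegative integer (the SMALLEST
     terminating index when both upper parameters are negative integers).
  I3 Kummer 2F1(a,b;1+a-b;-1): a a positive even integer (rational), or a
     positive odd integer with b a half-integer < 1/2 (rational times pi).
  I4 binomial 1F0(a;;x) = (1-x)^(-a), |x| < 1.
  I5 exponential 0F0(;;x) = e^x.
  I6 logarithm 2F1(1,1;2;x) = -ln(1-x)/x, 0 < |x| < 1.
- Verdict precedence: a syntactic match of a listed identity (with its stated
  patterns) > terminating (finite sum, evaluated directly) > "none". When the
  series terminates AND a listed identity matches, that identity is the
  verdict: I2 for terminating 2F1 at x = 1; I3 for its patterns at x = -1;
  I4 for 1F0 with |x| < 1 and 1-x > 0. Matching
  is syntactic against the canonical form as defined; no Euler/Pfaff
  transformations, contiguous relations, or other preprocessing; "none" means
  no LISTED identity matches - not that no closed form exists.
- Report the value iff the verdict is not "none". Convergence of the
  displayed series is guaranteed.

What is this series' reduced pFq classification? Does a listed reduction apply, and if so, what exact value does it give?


Canonical form: C = 5/8 times 2F1 with upper {-4, 1/2}, lower {2/3}, x = 1. Verdict: this is Vandermonde's identity (I2) (terminating 2F1 at x = 1 with n = 4, b = 1/2, c = 2/3). Exact value: 1729/22528.

Key step: t_0 = 5/8 here, and C(2k,k) (C = 5/8, x = 1) equals 4^k (1/2)_k / k!.
Consecutive-term ratio: r(k) = 1 * (k-4) (k+1/2) / [(k+2/3) (k+1)] - poly over poly, x = 1 from leading terms; C = 5/8 at k = 0.


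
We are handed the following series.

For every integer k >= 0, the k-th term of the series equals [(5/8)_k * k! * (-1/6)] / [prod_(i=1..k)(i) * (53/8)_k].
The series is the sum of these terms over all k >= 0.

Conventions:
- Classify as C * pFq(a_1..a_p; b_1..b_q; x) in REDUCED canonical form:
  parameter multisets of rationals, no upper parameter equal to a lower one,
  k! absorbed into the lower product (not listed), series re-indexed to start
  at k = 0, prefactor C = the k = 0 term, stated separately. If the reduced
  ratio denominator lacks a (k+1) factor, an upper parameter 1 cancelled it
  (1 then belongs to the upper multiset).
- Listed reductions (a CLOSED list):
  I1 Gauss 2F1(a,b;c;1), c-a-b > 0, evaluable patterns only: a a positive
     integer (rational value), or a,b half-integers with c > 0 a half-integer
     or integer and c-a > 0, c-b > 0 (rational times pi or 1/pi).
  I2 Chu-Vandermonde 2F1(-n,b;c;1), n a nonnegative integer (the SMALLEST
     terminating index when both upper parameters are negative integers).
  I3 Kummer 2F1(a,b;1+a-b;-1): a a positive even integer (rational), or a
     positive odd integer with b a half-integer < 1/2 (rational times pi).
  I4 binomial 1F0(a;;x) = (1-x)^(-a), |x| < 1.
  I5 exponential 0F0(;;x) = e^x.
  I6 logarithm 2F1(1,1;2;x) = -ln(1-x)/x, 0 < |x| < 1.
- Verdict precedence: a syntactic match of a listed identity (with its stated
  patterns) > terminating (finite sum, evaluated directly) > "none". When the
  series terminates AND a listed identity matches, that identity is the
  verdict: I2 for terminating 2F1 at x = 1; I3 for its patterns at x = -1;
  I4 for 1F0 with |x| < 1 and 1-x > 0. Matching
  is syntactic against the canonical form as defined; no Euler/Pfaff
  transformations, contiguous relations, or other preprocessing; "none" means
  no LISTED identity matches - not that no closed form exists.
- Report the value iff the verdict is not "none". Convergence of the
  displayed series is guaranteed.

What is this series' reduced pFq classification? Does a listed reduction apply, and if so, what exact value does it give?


The tell: x = 1 and the factorial ratio (C = -1/6, x = 1) (k+a-1)!/(a-1)! is a rising factorial (a)_k.
Consecutive-term ratio: r(k) = 1 * (k+5/8) (k+1) / [(k+53/8) (k+1)] - rational; roots negated = parameters, x = 1, C = -1/6.

Classification (C = -1/6): 2F1 with upper {5/8, 1}, lower {53/8}, argument x = 1. Verdict (x = 1): Gauss's theorem (I1) applies (x = 1: the Gamma ratio telescopes since c-a-b = 5 > 0 and a = 1 in Z>0). Value: -3/16.


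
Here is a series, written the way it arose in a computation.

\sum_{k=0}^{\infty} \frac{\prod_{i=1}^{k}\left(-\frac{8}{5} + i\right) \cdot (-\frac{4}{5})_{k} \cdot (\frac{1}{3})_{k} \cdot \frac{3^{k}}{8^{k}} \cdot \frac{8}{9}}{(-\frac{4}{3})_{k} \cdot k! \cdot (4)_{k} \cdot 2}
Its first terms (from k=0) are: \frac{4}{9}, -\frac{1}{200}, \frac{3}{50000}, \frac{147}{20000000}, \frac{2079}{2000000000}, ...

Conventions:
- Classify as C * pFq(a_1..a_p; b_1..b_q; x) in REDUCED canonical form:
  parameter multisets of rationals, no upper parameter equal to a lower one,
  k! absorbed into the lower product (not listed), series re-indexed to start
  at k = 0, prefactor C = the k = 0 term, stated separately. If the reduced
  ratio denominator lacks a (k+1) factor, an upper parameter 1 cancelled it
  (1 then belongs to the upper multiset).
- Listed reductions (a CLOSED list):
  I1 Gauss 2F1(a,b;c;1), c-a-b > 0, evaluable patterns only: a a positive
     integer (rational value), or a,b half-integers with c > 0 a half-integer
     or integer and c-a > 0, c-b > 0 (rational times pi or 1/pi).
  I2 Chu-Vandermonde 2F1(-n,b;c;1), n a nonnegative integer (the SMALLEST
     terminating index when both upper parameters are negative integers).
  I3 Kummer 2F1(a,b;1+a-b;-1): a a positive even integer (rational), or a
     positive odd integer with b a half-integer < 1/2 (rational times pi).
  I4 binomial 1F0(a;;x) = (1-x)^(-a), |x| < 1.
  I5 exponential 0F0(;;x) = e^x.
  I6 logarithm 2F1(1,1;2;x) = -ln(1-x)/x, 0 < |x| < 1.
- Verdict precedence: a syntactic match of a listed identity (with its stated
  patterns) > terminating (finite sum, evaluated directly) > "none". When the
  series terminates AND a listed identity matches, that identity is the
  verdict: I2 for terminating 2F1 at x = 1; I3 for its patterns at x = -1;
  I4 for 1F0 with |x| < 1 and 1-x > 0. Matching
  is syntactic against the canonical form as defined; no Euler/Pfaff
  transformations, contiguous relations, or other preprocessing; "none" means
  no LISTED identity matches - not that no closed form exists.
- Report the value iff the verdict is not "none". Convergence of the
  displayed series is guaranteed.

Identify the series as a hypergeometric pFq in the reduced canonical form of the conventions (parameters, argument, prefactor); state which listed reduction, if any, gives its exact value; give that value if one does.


The series (x = \frac{3}{8}) is 3F2: upper {-\frac{4}{5}, -\frac{3}{5}, \frac{1}{3}}, lower {-\frac{4}{3}, 4}, prefactor \frac{4}{9}. Verdict: none - this 3F2 at x = \frac{3}{8} matches no listed pattern, and upper {-\frac{4}{5}, -\frac{3}{5}, \frac{1}{3}} holds no stopper.

Key observation: with t_0 = \frac{4}{9}, the two geometric factors (C = 4/9) combine into one argument.
Step ratio: r(k) = \frac{3}{8} * (k-\frac{4}{5}) (k-\frac{3}{5}) (k+\frac{1}{3}) / [(k-\frac{4}{3}) (k+4) (k+1)] ; factor over Q: parameters, x = \frac{3}{8}, and C = \frac{4}{9}.
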